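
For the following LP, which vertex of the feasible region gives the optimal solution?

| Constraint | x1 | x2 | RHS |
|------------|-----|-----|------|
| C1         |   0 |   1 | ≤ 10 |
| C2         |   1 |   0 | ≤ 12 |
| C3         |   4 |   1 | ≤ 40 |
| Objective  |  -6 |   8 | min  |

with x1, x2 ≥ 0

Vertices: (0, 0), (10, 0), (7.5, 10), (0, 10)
Evaluating z = -6x1 + 8x2 at each vertex:
  (0, 0): z = 0
  (10, 0): z = -60
  (7.5, 10): z = 35
  (0, 10): z = 80

The smallest value is z = -60, attained at (10, 0).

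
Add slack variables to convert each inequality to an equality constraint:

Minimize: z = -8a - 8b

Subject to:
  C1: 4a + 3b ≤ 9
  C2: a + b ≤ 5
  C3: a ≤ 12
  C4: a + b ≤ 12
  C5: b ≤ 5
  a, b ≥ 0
min z = -8a - 8b

s.t.
  4a + 3b + s1 = 9
  a + b + s2 = 5
  a + s3 = 12
  a + b + s4 = 12
  b + s5 = 5
  a, b, s1, s2, s3, s4, s5 ≥ 0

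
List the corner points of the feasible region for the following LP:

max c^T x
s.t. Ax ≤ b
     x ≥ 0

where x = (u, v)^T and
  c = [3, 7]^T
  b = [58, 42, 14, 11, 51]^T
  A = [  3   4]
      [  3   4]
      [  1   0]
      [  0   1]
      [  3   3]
Each vertex is the intersection of two constraint boundaries that also satisfies all remaining constraints:
  u = 0 and v = 0 → (0, 0)
  3u + 4v = 42 and u = 14 → (14, 0)
  3u + 4v = 42 and u = 0 → (0, 10.5)

Vertices: (0, 0), (14, 0), (0, 10.5)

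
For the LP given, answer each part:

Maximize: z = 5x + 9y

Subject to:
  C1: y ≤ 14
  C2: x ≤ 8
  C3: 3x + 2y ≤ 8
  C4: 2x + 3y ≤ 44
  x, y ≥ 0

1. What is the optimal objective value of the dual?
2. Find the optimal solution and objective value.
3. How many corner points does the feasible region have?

1. 36 (by strong duality, equal to the primal optimum)
2. x = 0, y = 4, z = 36
3. 3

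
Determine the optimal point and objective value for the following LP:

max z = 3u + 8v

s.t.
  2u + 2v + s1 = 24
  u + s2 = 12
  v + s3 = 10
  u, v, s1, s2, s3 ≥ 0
Each vertex is the intersection of two constraint boundaries that also satisfies all remaining constraints:
  u = 0 and v = 0 → (0, 0)
  2u + 2v = 24 and u = 12 → (12, 0)
  2u + 2v = 24 and v = 10 → (2, 10)
  v = 10 and u = 0 → (0, 10)

Evaluating z = 3u + 8v at each vertex:
  (0, 0): z = 0
  (12, 0): z = 36
  (2, 10): z = 86
  (0, 10): z = 80

The maximum is at (2, 10) with z = 86.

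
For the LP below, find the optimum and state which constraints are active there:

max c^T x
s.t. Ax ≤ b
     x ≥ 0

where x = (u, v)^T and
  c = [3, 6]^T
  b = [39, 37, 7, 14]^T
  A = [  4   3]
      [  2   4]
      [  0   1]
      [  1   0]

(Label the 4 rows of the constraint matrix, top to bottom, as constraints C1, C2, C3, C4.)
Optimal: u = 4.5, v = 7
Binding: C1, C2, C3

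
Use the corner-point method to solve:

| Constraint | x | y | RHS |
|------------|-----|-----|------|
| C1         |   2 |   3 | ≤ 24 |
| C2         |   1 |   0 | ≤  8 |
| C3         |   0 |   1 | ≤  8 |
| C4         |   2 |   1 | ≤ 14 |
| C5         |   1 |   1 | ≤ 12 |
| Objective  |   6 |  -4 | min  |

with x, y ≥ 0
Each vertex is the intersection of two constraint boundaries that also satisfies all remaining constraints:
  x = 0 and y = 0 → (0, 0)
  2x + y = 14 and y = 0 → (7, 0)
  2x + 3y = 24 and 2x + y = 14 → (4.5, 5)
  2x + 3y = 24 and y = 8 → (0, 8)

Evaluating z = 6x - 4y at each vertex:
  (0, 0): z = 0
  (7, 0): z = 42
  (4.5, 5): z = 7
  (0, 8): z = -32

The minimum is at (0, 8) with z = -32.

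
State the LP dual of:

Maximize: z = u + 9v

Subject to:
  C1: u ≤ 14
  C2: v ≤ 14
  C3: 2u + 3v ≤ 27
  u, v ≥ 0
Minimize: z = 14y1 + 14y2 + 27y3

Subject to:
  C1: -y1 - 2y3 ≤ -1
  C2: -y2 - 3y3 ≤ -9
  y1, y2, y3 ≥ 0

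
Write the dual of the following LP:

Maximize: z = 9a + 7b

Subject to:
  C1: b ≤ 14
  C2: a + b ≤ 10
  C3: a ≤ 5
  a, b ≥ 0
Minimize: z = 14y1 + 10y2 + 5y3

Subject to:
  C1: -y2 - y3 ≤ -9
  C2: -y1 - y2 ≤ -7
  y1, y2, y3 ≥ 0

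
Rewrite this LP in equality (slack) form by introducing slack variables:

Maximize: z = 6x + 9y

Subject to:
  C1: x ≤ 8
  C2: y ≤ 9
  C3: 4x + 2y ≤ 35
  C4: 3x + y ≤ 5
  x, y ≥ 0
max z = 6x + 9y

s.t.
  x + s1 = 8
  y + s2 = 9
  4x + 2y + s3 = 35
  3x + y + s4 = 5
  x, y, s1, s2, s3, s4 ≥ 0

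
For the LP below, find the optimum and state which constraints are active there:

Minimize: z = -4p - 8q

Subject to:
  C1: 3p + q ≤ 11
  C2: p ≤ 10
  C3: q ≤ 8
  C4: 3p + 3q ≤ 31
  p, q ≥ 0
Optimal: p = 1, q = 8
Binding: C1, C3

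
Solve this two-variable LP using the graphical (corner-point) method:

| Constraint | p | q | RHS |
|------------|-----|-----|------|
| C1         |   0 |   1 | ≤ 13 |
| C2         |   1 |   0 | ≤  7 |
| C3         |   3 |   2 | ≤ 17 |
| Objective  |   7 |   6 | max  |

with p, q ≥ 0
p = 0, q = 8.5, z = 51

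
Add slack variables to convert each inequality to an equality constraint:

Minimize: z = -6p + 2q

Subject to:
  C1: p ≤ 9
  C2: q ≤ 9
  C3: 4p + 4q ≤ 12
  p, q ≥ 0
min z = -6p + 2q

s.t.
  p + s1 = 9
  q + s2 = 9
  4p + 4q + s3 = 12
  p, q, s1, s2, s3 ≥ 0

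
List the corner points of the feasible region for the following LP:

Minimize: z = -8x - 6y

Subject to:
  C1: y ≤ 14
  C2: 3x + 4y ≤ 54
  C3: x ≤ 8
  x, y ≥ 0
Each vertex is the intersection of two constraint boundaries that also satisfies all remaining constraints:
  x = 0 and y = 0 → (0, 0)
  x = 8 and y = 0 → (8, 0)
  3x + 4y = 54 and x = 8 → (8, 7.5)
  3x + 4y = 54 and x = 0 → (0, 13.5)

Vertices: (0, 0), (8, 0), (8, 7.5), (0, 13.5)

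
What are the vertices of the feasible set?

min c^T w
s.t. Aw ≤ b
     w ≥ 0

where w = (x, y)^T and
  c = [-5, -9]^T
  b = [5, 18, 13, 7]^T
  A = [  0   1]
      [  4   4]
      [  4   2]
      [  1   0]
Each vertex is the intersection of two constraint boundaries that also satisfies all remaining constraints:
  x = 0 and y = 0 → (0, 0)
  4x + 2y = 13 and y = 0 → (3.25, 0)
  4x + 4y = 18 and 4x + 2y = 13 → (2, 2.5)
  4x + 4y = 18 and x = 0 → (0, 4.5)

Vertices: (0, 0), (3.25, 0), (2, 2.5), (0, 4.5)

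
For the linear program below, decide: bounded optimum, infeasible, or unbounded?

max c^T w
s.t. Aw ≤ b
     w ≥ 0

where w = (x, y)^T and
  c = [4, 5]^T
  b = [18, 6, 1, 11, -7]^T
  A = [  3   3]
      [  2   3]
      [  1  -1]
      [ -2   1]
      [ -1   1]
One constraint requires x - y ≤ 1, while the constraint -x + y ≤ -7 is equivalent to x - y ≥ 7. Together they would need 7 ≤ x - y ≤ 1, which is impossible since 7 > 1. No point satisfies all constraints.

The feasible region is empty; the LP is infeasible.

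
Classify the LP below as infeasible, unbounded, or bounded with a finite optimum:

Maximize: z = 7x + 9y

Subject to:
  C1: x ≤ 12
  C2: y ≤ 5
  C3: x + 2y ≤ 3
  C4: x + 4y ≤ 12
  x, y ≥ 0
The point (3, 0) satisfies every constraint, so the LP is feasible; the constraints give x ≤ 12 and y ≤ 5, which with x, y ≥ 0 keep the feasible region inside a bounded box. A feasible, bounded LP attains a finite optimum at a vertex.

Evaluating z = 7x + 9y at each vertex:
  (0, 0): z = 0
  (3, 0): z = 21
  (0, 1.5): z = 13.5

Bounded optimum: z* = 21 at (3, 0).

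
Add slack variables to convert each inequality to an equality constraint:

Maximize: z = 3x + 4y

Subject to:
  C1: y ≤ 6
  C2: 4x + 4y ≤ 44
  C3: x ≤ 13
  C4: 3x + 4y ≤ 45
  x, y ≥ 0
max z = 3x + 4y

s.t.
  y + s1 = 6
  4x + 4y + s2 = 44
  x + s3 = 13
  3x + 4y + s4 = 45
  x, y, s1, s2, s3, s4 ≥ 0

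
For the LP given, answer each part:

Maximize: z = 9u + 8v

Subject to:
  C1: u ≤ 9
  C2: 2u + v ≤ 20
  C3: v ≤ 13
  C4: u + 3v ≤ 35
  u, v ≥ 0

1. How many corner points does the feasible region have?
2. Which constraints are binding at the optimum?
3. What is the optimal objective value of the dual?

1. 5
2. C2, C4
3. 125 (by strong duality, equal to the primal optimum)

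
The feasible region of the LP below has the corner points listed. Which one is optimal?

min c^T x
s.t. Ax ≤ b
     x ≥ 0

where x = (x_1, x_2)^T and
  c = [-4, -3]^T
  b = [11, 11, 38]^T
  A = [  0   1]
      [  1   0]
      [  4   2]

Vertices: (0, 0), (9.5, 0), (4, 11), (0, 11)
(4, 11) with z = -49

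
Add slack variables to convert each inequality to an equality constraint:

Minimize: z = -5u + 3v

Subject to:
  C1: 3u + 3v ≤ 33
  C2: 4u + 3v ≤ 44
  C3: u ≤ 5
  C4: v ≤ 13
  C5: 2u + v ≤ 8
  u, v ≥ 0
min z = -5u + 3v

s.t.
  3u + 3v + s1 = 33
  4u + 3v + s2 = 44
  u + s3 = 5
  v + s4 = 13
  2u + v + s5 = 8
  u, v, s1, s2, s3, s4, s5 ≥ 0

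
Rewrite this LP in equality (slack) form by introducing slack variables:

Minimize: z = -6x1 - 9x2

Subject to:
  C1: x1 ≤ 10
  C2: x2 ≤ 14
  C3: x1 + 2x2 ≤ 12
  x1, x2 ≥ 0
min z = -6x1 - 9x2

s.t.
  x1 + s1 = 10
  x2 + s2 = 14
  x1 + 2x2 + s3 = 12
  x1, x2, s1, s2, s3 ≥ 0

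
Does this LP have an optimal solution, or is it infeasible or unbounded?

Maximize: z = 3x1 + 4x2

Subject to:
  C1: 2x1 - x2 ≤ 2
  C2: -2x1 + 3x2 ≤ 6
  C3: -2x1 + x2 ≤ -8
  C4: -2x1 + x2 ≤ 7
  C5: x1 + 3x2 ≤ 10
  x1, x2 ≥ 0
C1 requires 2x1 - x2 ≤ 2, while C3 (-2x1 + x2 ≤ -8) is equivalent to 2x1 - x2 ≥ 8. Together they would need 8 ≤ 2x1 - x2 ≤ 2, which is impossible since 8 > 2. No point satisfies all constraints.

Infeasible: no point satisfies all constraints simultaneously.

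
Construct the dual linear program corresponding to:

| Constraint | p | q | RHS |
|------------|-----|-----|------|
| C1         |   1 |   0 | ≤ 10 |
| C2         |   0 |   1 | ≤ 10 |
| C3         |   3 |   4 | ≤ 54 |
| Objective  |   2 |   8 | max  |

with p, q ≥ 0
Minimize: z = 10y1 + 10y2 + 54y3

Subject to:
  C1: -y1 - 3y3 ≤ -2
  C2: -y2 - 4y3 ≤ -8
  y1, y2, y3 ≥ 0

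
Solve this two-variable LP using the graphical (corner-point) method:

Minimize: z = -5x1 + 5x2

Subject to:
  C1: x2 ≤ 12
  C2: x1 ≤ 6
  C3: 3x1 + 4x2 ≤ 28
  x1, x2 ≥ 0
Each vertex is the intersection of two constraint boundaries that also satisfies all remaining constraints:
  x1 = 0 and x2 = 0 → (0, 0)
  x1 = 6 and x2 = 0 → (6, 0)
  x1 = 6 and 3x1 + 4x2 = 28 → (6, 2.5)
  3x1 + 4x2 = 28 and x1 = 0 → (0, 7)

Evaluating z = -5x1 + 5x2 at each vertex:
  (0, 0): z = 0
  (6, 0): z = -30
  (6, 2.5): z = -17.5
  (0, 7): z = 35

The minimum is at (6, 0) with z = -30.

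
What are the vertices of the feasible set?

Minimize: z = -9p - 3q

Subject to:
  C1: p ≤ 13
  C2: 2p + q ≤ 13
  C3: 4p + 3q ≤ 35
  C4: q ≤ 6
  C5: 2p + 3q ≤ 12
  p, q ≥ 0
Each vertex is the intersection of two constraint boundaries that also satisfies all remaining constraints:
  p = 0 and q = 0 → (0, 0)
  2p + 3q = 12 and q = 0 → (6, 0)
  2p + 3q = 12 and p = 0 → (0, 4)

Vertices: (0, 0), (6, 0), (0, 4)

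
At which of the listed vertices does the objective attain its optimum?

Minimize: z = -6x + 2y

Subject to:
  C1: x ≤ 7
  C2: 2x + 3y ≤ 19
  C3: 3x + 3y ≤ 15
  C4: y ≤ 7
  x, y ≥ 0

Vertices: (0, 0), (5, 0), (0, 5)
(5, 0) with z = -30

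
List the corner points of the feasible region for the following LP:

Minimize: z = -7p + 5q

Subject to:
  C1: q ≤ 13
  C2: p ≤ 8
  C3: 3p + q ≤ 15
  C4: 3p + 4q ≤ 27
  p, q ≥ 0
Each vertex is the intersection of two constraint boundaries that also satisfies all remaining constraints:
  p = 0 and q = 0 → (0, 0)
  3p + q = 15 and q = 0 → (5, 0)
  3p + q = 15 and 3p + 4q = 27 → (3.667, 4)
  3p + 4q = 27 and p = 0 → (0, 6.75)

Vertices: (0, 0), (5, 0), (3.667, 4), (0, 6.75)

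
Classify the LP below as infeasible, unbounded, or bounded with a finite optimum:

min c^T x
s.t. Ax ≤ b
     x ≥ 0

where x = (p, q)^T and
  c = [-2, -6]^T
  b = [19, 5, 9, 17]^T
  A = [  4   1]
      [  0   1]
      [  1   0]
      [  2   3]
The point (1, 5) satisfies every constraint, so the LP is feasible; the constraints give p ≤ 9 and q ≤ 5, which with p, q ≥ 0 keep the feasible region inside a bounded box. A feasible, bounded LP attains a finite optimum at a vertex.

Evaluating z = -2p - 6q at each vertex:
  (0, 0): z = 0
  (4.75, 0): z = -9.5
  (4, 3): z = -26
  (1, 5): z = -32
  (0, 5): z = -30

The LP has an optimal solution: (1, 5) with z = -32.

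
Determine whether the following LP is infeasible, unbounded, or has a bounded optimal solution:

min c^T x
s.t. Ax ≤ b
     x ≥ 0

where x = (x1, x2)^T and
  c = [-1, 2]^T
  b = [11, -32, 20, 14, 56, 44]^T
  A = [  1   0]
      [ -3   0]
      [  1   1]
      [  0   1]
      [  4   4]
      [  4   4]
The point (11, 0) satisfies every constraint, so the LP is feasible; the constraints give x1 ≤ 11 and x2 ≤ 14, which with x1, x2 ≥ 0 keep the feasible region inside a bounded box. A feasible, bounded LP attains a finite optimum at a vertex.

Evaluating z = -x1 + 2x2 at each vertex:
  (10.67, 0): z = -10.67
  (11, 0): z = -11
  (10.67, 0.3333): z = -10

Feasible with finite optimum z* = -11 at (11, 0).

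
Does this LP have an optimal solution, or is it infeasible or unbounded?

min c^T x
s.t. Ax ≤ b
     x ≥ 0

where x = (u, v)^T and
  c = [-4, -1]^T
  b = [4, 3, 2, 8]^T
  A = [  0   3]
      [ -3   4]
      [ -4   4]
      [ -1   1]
Feasible point: (0, 0) satisfies every constraint, so the LP is feasible.
Direction d = (1, 0): for each constraint row a, a·d ≤ 0 —
  (0)(1) + (3)(0) = 0 ≤ 0
  (-3)(1) + (4)(0) = -3 ≤ 0
  (-4)(1) + (4)(0) = -4 ≤ 0
  (-1)(1) + (1)(0) = -1 ≤ 0
and d ≥ 0, so (0, 0) + t·d stays feasible for every t ≥ 0. Along this ray z = -4u - v changes by -4 per unit t, so z → −∞.

Unbounded — the objective can decrease without bound over the feasible region.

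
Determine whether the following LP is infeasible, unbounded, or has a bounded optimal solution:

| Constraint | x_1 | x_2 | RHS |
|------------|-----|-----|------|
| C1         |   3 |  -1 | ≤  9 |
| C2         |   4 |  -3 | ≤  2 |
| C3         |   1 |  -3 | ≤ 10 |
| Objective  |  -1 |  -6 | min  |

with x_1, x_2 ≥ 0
Feasible point: (0, 0) satisfies every constraint, so the LP is feasible.
Direction d = (0, 1): for each constraint row a, a·d ≤ 0 —
  (3)(0) + (-1)(1) = -1 ≤ 0
  (4)(0) + (-3)(1) = -3 ≤ 0
  (1)(0) + (-3)(1) = -3 ≤ 0
and d ≥ 0, so (0, 0) + t·d stays feasible for every t ≥ 0. Along this ray z = -x_1 - 6x_2 changes by -6 per unit t, so z → −∞.

Unbounded: there is a feasible ray along which z → −∞.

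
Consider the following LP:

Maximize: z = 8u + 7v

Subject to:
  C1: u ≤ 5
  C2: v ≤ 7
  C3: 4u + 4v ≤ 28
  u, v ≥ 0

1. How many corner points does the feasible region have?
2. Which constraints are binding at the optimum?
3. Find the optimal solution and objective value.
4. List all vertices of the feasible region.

1. 4
2. C1, C3
3. u = 5, v = 2, z = 54
4. (0, 0), (5, 0), (5, 2), (0, 7)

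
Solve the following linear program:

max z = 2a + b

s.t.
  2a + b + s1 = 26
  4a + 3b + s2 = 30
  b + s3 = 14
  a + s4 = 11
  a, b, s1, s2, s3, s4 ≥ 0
Each vertex is the intersection of two constraint boundaries that also satisfies all remaining constraints:
  a = 0 and b = 0 → (0, 0)
  4a + 3b = 30 and b = 0 → (7.5, 0)
  4a + 3b = 30 and a = 0 → (0, 10)

Evaluating z = 2a + b at each vertex:
  (0, 0): z = 0
  (7.5, 0): z = 15
  (0, 10): z = 10

The maximum is at (7.5, 0) with z = 15.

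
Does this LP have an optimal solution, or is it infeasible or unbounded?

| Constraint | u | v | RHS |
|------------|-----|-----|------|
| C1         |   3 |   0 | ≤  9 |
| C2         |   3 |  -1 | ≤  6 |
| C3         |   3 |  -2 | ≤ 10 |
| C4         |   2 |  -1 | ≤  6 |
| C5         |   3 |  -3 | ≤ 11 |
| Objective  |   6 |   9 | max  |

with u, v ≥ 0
Feasible point: (0, 0) satisfies every constraint, so the LP is feasible.
Direction d = (0, 1): for each constraint row a, a·d ≤ 0 —
  (3)(0) + (0)(1) = 0 ≤ 0
  (3)(0) + (-1)(1) = -1 ≤ 0
  (3)(0) + (-2)(1) = -2 ≤ 0
  (2)(0) + (-1)(1) = -1 ≤ 0
  (3)(0) + (-3)(1) = -3 ≤ 0
and d ≥ 0, so (0, 0) + t·d stays feasible for every t ≥ 0. Along this ray z = 6u + 9v changes by 9 per unit t, so z → +∞.

Unbounded — the objective can increase without bound over the feasible region.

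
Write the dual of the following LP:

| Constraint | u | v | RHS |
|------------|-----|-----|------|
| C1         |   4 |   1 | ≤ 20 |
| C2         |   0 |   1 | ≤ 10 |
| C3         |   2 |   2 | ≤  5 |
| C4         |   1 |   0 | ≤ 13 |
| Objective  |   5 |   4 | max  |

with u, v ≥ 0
Minimize: z = 20y1 + 10y2 + 5y3 + 13y4

Subject to:
  C1: -4y1 - 2y3 - y4 ≤ -5
  C2: -y1 - y2 - 2y3 ≤ -4
  y1, y2, y3, y4 ≥ 0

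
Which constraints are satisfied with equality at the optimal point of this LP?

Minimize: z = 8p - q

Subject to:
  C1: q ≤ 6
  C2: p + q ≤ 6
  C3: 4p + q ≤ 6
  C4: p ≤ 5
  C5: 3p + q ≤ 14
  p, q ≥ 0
Optimal: p = 0, q = 6
Slack at optimum:
  C1: slack = 0 (binding)
  C2: slack = 0 (binding)
  C3: slack = 0 (binding)
  C4: slack = 5
  C5: slack = 8
  p ≥ 0: p = 0 (binding)
  q ≥ 0: q = 6
Binding constraints: C1, C2, C3, p ≥ 0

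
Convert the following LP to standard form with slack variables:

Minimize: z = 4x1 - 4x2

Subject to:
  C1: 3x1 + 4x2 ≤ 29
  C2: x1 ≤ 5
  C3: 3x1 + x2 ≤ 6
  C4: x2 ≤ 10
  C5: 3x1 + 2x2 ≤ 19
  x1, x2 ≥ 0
min z = 4x1 - 4x2

s.t.
  3x1 + 4x2 + s1 = 29
  x1 + s2 = 5
  3x1 + x2 + s3 = 6
  x2 + s4 = 10
  3x1 + 2x2 + s5 = 19
  x1, x2, s1, s2, s3, s4, s5 ≥ 0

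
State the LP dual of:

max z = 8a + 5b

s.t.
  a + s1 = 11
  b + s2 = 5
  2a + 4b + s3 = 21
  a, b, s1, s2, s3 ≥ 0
Minimize: z = 11y1 + 5y2 + 21y3

Subject to:
  C1: -y1 - 2y3 ≤ -8
  C2: -y2 - 4y3 ≤ -5
  y1, y2, y3 ≥ 0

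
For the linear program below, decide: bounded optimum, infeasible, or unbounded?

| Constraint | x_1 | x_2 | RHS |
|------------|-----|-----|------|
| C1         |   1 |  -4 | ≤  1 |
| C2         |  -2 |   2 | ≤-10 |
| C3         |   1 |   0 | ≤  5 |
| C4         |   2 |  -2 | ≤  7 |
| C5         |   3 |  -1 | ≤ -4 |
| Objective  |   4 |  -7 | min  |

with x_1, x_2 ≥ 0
C4 requires 2x_1 - 2x_2 ≤ 7, while C2 (-2x_1 + 2x_2 ≤ -10) is equivalent to 2x_1 - 2x_2 ≥ 10. Together they would need 10 ≤ 2x_1 - 2x_2 ≤ 7, which is impossible since 10 > 7. No point satisfies all constraints.

Infeasible: no point satisfies all constraints simultaneously.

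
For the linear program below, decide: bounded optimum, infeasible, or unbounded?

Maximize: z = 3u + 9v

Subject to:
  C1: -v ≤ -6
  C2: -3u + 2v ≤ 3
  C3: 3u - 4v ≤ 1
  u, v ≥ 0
Feasible point: (3, 6) satisfies every constraint, so the LP is feasible.
Direction d = (1, 1): for each constraint row a, a·d ≤ 0 —
  (0)(1) + (-1)(1) = -1 ≤ 0
  (-3)(1) + (2)(1) = -1 ≤ 0
  (3)(1) + (-4)(1) = -1 ≤ 0
and d ≥ 0, so (3, 6) + t·d stays feasible for every t ≥ 0. Along this ray z = 3u + 9v changes by 12 per unit t, so z → +∞.

The LP is unbounded; z can be made arbitrarily large.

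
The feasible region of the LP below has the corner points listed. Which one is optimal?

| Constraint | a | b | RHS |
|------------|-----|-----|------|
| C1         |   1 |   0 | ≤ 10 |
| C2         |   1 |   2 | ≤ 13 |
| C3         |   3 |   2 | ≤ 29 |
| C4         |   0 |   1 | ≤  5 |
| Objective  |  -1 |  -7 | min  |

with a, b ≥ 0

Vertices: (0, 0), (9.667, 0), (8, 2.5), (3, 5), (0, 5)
(3, 5) with z = -38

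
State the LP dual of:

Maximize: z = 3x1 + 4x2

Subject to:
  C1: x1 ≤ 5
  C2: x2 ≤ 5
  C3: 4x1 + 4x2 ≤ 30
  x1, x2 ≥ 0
Minimize: z = 5y1 + 5y2 + 30y3

Subject to:
  C1: -y1 - 4y3 ≤ -3
  C2: -y2 - 4y3 ≤ -4
  y1, y2, y3 ≥ 0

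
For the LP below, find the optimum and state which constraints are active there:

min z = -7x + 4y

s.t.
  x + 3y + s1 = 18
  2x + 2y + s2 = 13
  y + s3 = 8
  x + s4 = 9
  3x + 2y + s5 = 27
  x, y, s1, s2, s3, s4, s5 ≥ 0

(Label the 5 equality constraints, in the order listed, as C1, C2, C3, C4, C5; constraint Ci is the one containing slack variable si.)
Optimal: x = 6.5, y = 0
Binding: C2, y ≥ 0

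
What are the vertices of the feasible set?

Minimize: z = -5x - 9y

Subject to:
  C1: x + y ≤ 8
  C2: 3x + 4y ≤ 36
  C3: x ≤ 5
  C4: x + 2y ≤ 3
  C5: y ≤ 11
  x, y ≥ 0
Each vertex is the intersection of two constraint boundaries that also satisfies all remaining constraints:
  x = 0 and y = 0 → (0, 0)
  x + 2y = 3 and y = 0 → (3, 0)
  x + 2y = 3 and x = 0 → (0, 1.5)

Vertices: (0, 0), (3, 0), (0, 1.5)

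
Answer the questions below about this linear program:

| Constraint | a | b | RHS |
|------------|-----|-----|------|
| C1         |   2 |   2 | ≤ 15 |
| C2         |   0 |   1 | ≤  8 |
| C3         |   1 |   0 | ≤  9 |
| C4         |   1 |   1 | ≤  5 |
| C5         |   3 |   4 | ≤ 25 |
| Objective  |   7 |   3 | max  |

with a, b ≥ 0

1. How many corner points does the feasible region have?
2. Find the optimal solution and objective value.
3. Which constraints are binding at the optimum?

1. 3
2. a = 5, b = 0, z = 35
3. C4, b ≥ 0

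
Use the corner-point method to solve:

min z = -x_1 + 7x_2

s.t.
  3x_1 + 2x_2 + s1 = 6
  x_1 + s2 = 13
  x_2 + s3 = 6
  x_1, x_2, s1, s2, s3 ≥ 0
Each vertex is the intersection of two constraint boundaries that also satisfies all remaining constraints:
  x_1 = 0 and x_2 = 0 → (0, 0)
  3x_1 + 2x_2 = 6 and x_2 = 0 → (2, 0)
  3x_1 + 2x_2 = 6 and x_1 = 0 → (0, 3)

Evaluating z = -x_1 + 7x_2 at each vertex:
  (0, 0): z = 0
  (2, 0): z = -2
  (0, 3): z = 21

The minimum is at (2, 0) with z = -2.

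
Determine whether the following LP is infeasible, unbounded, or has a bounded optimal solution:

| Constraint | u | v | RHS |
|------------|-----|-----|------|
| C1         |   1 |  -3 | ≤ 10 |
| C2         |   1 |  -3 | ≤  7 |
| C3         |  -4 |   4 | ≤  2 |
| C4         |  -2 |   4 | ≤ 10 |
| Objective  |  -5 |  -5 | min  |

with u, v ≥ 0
Feasible point: (0, 0) satisfies every constraint, so the LP is feasible.
Direction d = (3, 1): for each constraint row a, a·d ≤ 0 —
  (1)(3) + (-3)(1) = 0 ≤ 0
  (1)(3) + (-3)(1) = 0 ≤ 0
  (-4)(3) + (4)(1) = -8 ≤ 0
  (-2)(3) + (4)(1) = -2 ≤ 0
and d ≥ 0, so (0, 0) + t·d stays feasible for every t ≥ 0. Along this ray z = -5u - 5v changes by -20 per unit t, so z → −∞.

Unbounded — the objective can decrease without bound over the feasible region.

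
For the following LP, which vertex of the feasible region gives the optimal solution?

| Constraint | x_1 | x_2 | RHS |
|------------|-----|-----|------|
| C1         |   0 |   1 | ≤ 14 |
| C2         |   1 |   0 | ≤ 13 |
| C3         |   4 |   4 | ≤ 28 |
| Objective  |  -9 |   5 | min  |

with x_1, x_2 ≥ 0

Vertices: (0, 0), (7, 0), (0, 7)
(7, 0) with z = -63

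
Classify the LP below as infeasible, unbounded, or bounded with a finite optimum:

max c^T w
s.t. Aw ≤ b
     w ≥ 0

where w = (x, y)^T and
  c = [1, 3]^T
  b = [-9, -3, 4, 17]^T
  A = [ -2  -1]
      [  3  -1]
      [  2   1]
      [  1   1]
One constraint requires 2x + y ≤ 4, while the constraint -2x - y ≤ -9 is equivalent to 2x + y ≥ 9. Together they would need 9 ≤ 2x + y ≤ 4, which is impossible since 9 > 4. No point satisfies all constraints.

The feasible region is empty; the LP is infeasible.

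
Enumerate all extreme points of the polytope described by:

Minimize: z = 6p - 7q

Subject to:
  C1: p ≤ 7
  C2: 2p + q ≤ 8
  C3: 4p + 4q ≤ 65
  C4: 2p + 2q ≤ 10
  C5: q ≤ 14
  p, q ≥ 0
Each vertex is the intersection of two constraint boundaries that also satisfies all remaining constraints:
  p = 0 and q = 0 → (0, 0)
  2p + q = 8 and q = 0 → (4, 0)
  2p + q = 8 and 2p + 2q = 10 → (3, 2)
  2p + 2q = 10 and p = 0 → (0, 5)

Vertices: (0, 0), (4, 0), (3, 2), (0, 5)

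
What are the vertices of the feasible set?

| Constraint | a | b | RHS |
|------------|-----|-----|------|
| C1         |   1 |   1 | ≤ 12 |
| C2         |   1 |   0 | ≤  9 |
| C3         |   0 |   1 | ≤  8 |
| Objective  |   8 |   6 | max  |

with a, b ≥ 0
Each vertex is the intersection of two constraint boundaries that also satisfies all remaining constraints:
  a = 0 and b = 0 → (0, 0)
  a = 9 and b = 0 → (9, 0)
  a + b = 12 and a = 9 → (9, 3)
  a + b = 12 and b = 8 → (4, 8)
  b = 8 and a = 0 → (0, 8)

Vertices: (0, 0), (9, 0), (9, 3), (4, 8), (0, 8)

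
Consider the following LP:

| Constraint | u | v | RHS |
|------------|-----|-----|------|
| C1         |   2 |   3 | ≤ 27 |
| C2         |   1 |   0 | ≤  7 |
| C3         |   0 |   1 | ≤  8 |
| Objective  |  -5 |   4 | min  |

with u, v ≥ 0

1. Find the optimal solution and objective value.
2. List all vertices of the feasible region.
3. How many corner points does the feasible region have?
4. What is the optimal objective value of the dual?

1. u = 7, v = 0, z = -35
2. (0, 0), (7, 0), (7, 4.333), (1.5, 8), (0, 8)
3. 5
4. -35 (by strong duality, equal to the primal optimum)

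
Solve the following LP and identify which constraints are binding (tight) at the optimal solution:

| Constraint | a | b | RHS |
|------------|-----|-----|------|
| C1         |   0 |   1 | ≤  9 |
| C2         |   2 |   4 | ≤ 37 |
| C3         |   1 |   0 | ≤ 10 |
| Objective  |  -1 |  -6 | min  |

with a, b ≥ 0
Optimal: a = 0.5, b = 9
Slack at optimum:
  C1: slack = 0 (binding)
  C2: slack = 0 (binding)
  C3: slack = 9.5
  a ≥ 0: a = 0.5
  b ≥ 0: b = 9
Binding constraints: C1, C2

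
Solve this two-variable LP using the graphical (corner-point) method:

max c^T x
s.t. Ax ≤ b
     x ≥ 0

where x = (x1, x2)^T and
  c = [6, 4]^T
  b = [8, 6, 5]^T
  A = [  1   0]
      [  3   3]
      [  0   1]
x1 = 2, x2 = 0, z = 12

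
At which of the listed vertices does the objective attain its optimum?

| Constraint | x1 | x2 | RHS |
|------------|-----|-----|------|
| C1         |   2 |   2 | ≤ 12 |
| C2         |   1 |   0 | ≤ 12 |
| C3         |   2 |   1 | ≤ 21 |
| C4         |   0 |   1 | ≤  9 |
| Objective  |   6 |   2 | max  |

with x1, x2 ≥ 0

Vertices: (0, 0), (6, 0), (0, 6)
Evaluating z = 6x1 + 2x2 at each vertex:
  (0, 0): z = 0
  (6, 0): z = 36
  (0, 6): z = 12

The largest value is z = 36, attained at (6, 0).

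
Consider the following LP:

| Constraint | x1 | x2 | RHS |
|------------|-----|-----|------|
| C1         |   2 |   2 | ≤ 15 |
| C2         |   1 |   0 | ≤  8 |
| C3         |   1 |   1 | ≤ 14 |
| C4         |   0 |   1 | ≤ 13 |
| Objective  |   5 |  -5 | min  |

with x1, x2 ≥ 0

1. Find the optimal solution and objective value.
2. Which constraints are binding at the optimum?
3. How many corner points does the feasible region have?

1. x1 = 0, x2 = 7.5, z = -37.5
2. C1, x1 ≥ 0
3. 3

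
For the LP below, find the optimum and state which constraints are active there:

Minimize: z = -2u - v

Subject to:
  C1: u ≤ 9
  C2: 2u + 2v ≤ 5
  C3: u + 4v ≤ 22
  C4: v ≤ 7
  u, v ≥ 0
Optimal: u = 2.5, v = 0
Slack at optimum:
  C1: slack = 6.5
  C2: slack = 0 (binding)
  C3: slack = 19.5
  C4: slack = 7
  u ≥ 0: u = 2.5
  v ≥ 0: v = 0 (binding)
Binding constraints: C2, v ≥ 0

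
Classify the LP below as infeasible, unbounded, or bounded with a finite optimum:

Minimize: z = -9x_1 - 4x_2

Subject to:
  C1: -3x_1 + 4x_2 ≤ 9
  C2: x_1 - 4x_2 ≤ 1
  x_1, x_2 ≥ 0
Feasible point: (0, 0) satisfies every constraint, so the LP is feasible.
Direction d = (4, 3): for each constraint row a, a·d ≤ 0 —
  (-3)(4) + (4)(3) = 0 ≤ 0
  (1)(4) + (-4)(3) = -8 ≤ 0
and d ≥ 0, so (0, 0) + t·d stays feasible for every t ≥ 0. Along this ray z = -9x_1 - 4x_2 changes by -48 per unit t, so z → −∞.

The LP is unbounded; z can be made arbitrarily small.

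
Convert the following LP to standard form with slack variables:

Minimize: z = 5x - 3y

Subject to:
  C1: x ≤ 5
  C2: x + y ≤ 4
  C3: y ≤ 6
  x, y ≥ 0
min z = 5x - 3y

s.t.
  x + s1 = 5
  x + y + s2 = 4
  y + s3 = 6
  x, y, s1, s2, s3 ≥ 0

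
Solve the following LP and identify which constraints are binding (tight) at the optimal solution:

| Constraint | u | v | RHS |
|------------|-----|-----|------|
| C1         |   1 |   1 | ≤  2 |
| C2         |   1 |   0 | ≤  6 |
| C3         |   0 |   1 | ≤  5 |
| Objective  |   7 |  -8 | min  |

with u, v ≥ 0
Optimal: u = 0, v = 2
Binding: C1, u ≥ 0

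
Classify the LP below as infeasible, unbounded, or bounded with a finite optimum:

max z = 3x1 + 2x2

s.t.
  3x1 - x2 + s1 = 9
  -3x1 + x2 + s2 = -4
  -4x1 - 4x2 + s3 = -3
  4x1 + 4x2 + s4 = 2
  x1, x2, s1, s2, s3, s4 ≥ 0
The row 4x1 + 4x2 + s4 = 2 with s4 ≥ 0 requires 4x1 + 4x2 ≤ 2, while the row -4x1 - 4x2 + s3 = -3 with s3 ≥ 0 is equivalent to 4x1 + 4x2 ≥ 3. Together they would need 3 ≤ 4x1 + 4x2 ≤ 2, which is impossible since 3 > 2. No point satisfies all constraints.

Infeasible: no point satisfies all constraints simultaneously.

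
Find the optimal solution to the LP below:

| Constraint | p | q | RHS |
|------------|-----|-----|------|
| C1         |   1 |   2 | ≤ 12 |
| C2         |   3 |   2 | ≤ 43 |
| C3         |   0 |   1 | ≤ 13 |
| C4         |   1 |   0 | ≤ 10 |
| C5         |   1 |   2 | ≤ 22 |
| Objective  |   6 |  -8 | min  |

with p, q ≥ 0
Each vertex is the intersection of two constraint boundaries that also satisfies all remaining constraints:
  p = 0 and q = 0 → (0, 0)
  p = 10 and q = 0 → (10, 0)
  p + 2q = 12 and p = 10 → (10, 1)
  p + 2q = 12 and p = 0 → (0, 6)

Evaluating z = 6p - 8q at each vertex:
  (0, 0): z = 0
  (10, 0): z = 60
  (10, 1): z = 52
  (0, 6): z = -48

The minimum is at (0, 6) with z = -48.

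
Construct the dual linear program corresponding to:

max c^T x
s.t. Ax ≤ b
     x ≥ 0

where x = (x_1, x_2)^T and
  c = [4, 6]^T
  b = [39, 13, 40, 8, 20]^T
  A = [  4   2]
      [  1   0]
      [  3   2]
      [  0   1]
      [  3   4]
Minimize: z = 39y1 + 13y2 + 40y3 + 8y4 + 20y5

Subject to:
  C1: -4y1 - y2 - 3y3 - 3y5 ≤ -4
  C2: -2y1 - 2y3 - y4 - 4y5 ≤ -6
  y1, y2, y3, y4, y5 ≥ 0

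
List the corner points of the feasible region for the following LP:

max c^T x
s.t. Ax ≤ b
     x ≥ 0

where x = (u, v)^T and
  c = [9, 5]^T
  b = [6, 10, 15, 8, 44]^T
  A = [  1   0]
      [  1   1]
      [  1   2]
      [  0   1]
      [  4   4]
Each vertex is the intersection of two constraint boundaries that also satisfies all remaining constraints:
  u = 0 and v = 0 → (0, 0)
  u = 6 and v = 0 → (6, 0)
  u = 6 and u + v = 10 → (6, 4)
  u + v = 10 and u + 2v = 15 → (5, 5)
  u + 2v = 15 and u = 0 → (0, 7.5)

Vertices: (0, 0), (6, 0), (6, 4), (5, 5), (0, 7.5)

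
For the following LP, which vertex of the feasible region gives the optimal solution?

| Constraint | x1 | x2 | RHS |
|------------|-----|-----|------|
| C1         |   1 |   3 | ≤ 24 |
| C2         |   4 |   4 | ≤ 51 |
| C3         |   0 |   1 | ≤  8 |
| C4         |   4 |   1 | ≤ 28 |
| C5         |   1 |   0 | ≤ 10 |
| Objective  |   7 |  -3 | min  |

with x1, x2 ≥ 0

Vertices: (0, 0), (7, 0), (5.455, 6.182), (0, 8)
Evaluating z = 7x1 - 3x2 at each vertex:
  (0, 0): z = 0
  (7, 0): z = 49
  (5.455, 6.182): z = 19.64
  (0, 8): z = -24

The smallest value is z = -24, attained at (0, 8).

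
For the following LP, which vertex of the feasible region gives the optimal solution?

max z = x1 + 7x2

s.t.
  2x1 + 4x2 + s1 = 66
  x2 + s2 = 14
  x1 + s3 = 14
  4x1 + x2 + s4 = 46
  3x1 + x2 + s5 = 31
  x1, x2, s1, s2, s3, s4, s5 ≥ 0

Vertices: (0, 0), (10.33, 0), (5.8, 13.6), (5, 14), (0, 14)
Evaluating z = x1 + 7x2 at each vertex:
  (0, 0): z = 0
  (10.33, 0): z = 10.33
  (5.8, 13.6): z = 101
  (5, 14): z = 103
  (0, 14): z = 98

The largest value is z = 103, attained at (5, 14).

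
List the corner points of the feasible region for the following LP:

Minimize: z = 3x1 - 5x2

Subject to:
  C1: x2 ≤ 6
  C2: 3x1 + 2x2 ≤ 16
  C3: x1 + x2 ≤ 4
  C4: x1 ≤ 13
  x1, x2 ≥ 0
Each vertex is the intersection of two constraint boundaries that also satisfies all remaining constraints:
  x1 = 0 and x2 = 0 → (0, 0)
  x1 + x2 = 4 and x2 = 0 → (4, 0)
  x1 + x2 = 4 and x1 = 0 → (0, 4)

Vertices: (0, 0), (4, 0), (0, 4)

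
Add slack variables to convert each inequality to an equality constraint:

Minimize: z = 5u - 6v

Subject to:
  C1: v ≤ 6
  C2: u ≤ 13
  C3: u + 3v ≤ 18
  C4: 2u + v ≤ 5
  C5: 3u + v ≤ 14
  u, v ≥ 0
min z = 5u - 6v

s.t.
  v + s1 = 6
  u + s2 = 13
  u + 3v + s3 = 18
  2u + v + s4 = 5
  3u + v + s5 = 14
  u, v, s1, s2, s3, s4, s5 ≥ 0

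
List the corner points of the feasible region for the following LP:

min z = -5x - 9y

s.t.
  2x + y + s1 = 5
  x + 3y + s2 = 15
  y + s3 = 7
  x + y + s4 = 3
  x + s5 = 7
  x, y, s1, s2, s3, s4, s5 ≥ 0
Each vertex is the intersection of two constraint boundaries that also satisfies all remaining constraints:
  x = 0 and y = 0 → (0, 0)
  2x + y = 5 and y = 0 → (2.5, 0)
  2x + y = 5 and x + y = 3 → (2, 1)
  x + y = 3 and x = 0 → (0, 3)

Vertices: (0, 0), (2.5, 0), (2, 1), (0, 3)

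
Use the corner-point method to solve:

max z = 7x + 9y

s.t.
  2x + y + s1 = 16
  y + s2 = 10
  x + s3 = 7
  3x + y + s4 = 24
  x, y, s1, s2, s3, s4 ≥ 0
Each vertex is the intersection of two constraint boundaries that also satisfies all remaining constraints:
  x = 0 and y = 0 → (0, 0)
  x = 7 and y = 0 → (7, 0)
  2x + y = 16 and x = 7 → (7, 2)
  2x + y = 16 and y = 10 → (3, 10)
  y = 10 and x = 0 → (0, 10)

Evaluating z = 7x + 9y at each vertex:
  (0, 0): z = 0
  (7, 0): z = 49
  (7, 2): z = 67
  (3, 10): z = 111
  (0, 10): z = 90

The maximum is at (3, 10) with z = 111.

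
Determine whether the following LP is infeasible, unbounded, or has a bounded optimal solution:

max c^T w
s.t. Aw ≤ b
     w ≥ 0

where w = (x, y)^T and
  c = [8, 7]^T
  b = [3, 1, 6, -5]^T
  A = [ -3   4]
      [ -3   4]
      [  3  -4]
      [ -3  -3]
Feasible point: (1, 1) satisfies every constraint, so the LP is feasible.
Direction d = (4, 3): for each constraint row a, a·d ≤ 0 —
  (-3)(4) + (4)(3) = 0 ≤ 0
  (-3)(4) + (4)(3) = 0 ≤ 0
  (3)(4) + (-4)(3) = 0 ≤ 0
  (-3)(4) + (-3)(3) = -21 ≤ 0
and d ≥ 0, so (1, 1) + t·d stays feasible for every t ≥ 0. Along this ray z = 8x + 7y changes by 53 per unit t, so z → +∞.

The LP is unbounded; z can be made arbitrarily large.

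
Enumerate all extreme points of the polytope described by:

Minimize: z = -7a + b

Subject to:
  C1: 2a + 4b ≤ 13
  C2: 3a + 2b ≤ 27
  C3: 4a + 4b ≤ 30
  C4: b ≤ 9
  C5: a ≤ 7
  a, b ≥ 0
Each vertex is the intersection of two constraint boundaries that also satisfies all remaining constraints:
  a = 0 and b = 0 → (0, 0)
  2a + 4b = 13 and b = 0 → (6.5, 0)
  2a + 4b = 13 and a = 0 → (0, 3.25)

Vertices: (0, 0), (6.5, 0), (0, 3.25)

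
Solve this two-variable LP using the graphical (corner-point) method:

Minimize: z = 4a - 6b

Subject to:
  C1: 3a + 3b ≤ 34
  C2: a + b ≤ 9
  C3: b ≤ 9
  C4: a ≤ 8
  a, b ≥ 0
Each vertex is the intersection of two constraint boundaries that also satisfies all remaining constraints:
  a = 0 and b = 0 → (0, 0)
  a = 8 and b = 0 → (8, 0)
  a + b = 9 and a = 8 → (8, 1)
  a + b = 9 and b = 9 → (0, 9)

Evaluating z = 4a - 6b at each vertex:
  (0, 0): z = 0
  (8, 0): z = 32
  (8, 1): z = 26
  (0, 9): z = -54

The minimum is at (0, 9) with z = -54.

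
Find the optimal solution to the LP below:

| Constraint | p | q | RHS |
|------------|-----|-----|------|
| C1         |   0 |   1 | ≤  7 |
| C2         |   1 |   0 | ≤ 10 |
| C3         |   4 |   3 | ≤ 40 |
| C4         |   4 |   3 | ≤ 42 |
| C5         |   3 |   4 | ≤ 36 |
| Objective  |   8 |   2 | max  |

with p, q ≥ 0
Each vertex is the intersection of two constraint boundaries that also satisfies all remaining constraints:
  p = 0 and q = 0 → (0, 0)
  p = 10 and 4p + 3q = 40 → (10, 0)
  4p + 3q = 40 and 3p + 4q = 36 → (7.429, 3.429)
  q = 7 and 3p + 4q = 36 → (2.667, 7)
  q = 7 and p = 0 → (0, 7)

Evaluating z = 8p + 2q at each vertex:
  (0, 0): z = 0
  (10, 0): z = 80
  (7.429, 3.429): z = 66.29
  (2.667, 7): z = 35.33
  (0, 7): z = 14

The maximum is at (10, 0) with z = 80.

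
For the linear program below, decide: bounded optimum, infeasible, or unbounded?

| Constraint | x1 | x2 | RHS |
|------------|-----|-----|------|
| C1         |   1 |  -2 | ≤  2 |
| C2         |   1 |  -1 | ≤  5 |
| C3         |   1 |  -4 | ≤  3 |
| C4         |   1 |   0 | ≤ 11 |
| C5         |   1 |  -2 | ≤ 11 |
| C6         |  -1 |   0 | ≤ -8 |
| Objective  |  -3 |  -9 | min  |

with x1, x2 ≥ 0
Feasible point: (8, 3) satisfies every constraint, so the LP is feasible.
Direction d = (0, 1): for each constraint row a, a·d ≤ 0 —
  (1)(0) + (-2)(1) = -2 ≤ 0
  (1)(0) + (-1)(1) = -1 ≤ 0
  (1)(0) + (-4)(1) = -4 ≤ 0
  (1)(0) + (0)(1) = 0 ≤ 0
  (1)(0) + (-2)(1) = -2 ≤ 0
  (-1)(0) + (0)(1) = 0 ≤ 0
and d ≥ 0, so (8, 3) + t·d stays feasible for every t ≥ 0. Along this ray z = -3x1 - 9x2 changes by -9 per unit t, so z → −∞.

Unbounded — the objective can decrease without bound over the feasible region.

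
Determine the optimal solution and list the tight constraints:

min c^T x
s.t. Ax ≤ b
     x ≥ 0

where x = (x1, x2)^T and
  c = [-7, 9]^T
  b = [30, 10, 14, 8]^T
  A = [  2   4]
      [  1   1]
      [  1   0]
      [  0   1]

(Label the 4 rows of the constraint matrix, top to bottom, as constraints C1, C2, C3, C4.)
Optimal: x1 = 10, x2 = 0
Slack at optimum:
  C1: slack = 10
  C2: slack = 0 (binding)
  C3: slack = 4
  C4: slack = 8
  x1 ≥ 0: x1 = 10
  x2 ≥ 0: x2 = 0 (binding)
Binding constraints: C2, x2 ≥ 0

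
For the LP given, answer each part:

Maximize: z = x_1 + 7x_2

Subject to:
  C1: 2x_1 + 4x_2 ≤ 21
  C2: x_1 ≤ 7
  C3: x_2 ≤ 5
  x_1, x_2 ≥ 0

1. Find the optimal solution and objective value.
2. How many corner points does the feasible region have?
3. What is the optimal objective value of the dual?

1. x_1 = 0.5, x_2 = 5, z = 35.5
2. 5
3. 35.5 (by strong duality, equal to the primal optimum)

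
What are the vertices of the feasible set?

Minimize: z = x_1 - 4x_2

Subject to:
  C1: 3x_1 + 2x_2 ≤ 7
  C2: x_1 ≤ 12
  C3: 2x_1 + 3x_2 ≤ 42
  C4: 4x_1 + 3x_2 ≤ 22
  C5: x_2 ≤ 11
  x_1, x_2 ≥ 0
Each vertex is the intersection of two constraint boundaries that also satisfies all remaining constraints:
  x_1 = 0 and x_2 = 0 → (0, 0)
  3x_1 + 2x_2 = 7 and x_2 = 0 → (2.333, 0)
  3x_1 + 2x_2 = 7 and x_1 = 0 → (0, 3.5)

Vertices: (0, 0), (2.333, 0), (0, 3.5)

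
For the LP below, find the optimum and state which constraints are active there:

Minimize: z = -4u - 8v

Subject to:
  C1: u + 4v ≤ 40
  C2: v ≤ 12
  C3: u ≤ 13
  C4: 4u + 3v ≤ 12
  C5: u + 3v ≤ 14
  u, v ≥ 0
Optimal: u = 0, v = 4
Slack at optimum:
  C1: slack = 24
  C2: slack = 8
  C3: slack = 13
  C4: slack = 0 (binding)
  C5: slack = 2
  u ≥ 0: u = 0 (binding)
  v ≥ 0: v = 4
Binding constraints: C4, u ≥ 0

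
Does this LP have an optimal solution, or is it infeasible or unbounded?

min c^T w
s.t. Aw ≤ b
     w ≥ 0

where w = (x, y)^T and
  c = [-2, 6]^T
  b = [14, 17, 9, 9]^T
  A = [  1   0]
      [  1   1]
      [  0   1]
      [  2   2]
The point (4.5, 0) satisfies every constraint, so the LP is feasible; the constraints give x ≤ 14 and y ≤ 9, which with x, y ≥ 0 keep the feasible region inside a bounded box. A feasible, bounded LP attains a finite optimum at a vertex.

Evaluating z = -2x + 6y at each vertex:
  (0, 0): z = 0
  (4.5, 0): z = -9
  (0, 4.5): z = 27

Feasible with finite optimum z* = -9 at (4.5, 0).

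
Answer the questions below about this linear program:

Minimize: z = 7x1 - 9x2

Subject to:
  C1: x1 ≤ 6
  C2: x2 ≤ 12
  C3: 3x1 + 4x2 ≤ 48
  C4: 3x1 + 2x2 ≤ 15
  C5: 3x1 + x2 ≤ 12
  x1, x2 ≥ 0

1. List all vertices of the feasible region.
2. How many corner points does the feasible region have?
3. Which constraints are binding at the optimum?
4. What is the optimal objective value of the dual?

1. (0, 0), (4, 0), (3, 3), (0, 7.5)
2. 4
3. C4, x1 ≥ 0
4. -67.5 (by strong duality, equal to the primal optimum)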